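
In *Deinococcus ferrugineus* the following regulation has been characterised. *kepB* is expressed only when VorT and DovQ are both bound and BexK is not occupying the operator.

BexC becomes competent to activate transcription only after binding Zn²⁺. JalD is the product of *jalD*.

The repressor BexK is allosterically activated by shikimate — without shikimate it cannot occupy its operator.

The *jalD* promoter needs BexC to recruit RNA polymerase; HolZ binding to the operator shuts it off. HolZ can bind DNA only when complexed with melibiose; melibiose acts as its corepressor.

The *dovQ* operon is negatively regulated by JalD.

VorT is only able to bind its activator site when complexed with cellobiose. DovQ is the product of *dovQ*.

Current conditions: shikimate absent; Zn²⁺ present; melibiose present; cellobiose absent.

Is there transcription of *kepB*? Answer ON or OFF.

OFF

Cellobiose is absent, so VorT is inactive.
Melibiose is present, so HolZ is active.
Zn²⁺ is present, so BexC is active.
With repressor HolZ bound, *jalD* is not transcribed.
So JalD is not produced.
With no repressor bound, *dovQ* is transcribed.
So DovQ is produced and active.
Shikimate is absent, so BexK is inactive.
Required activator VorT is absent, so *kepB* is not transcribed.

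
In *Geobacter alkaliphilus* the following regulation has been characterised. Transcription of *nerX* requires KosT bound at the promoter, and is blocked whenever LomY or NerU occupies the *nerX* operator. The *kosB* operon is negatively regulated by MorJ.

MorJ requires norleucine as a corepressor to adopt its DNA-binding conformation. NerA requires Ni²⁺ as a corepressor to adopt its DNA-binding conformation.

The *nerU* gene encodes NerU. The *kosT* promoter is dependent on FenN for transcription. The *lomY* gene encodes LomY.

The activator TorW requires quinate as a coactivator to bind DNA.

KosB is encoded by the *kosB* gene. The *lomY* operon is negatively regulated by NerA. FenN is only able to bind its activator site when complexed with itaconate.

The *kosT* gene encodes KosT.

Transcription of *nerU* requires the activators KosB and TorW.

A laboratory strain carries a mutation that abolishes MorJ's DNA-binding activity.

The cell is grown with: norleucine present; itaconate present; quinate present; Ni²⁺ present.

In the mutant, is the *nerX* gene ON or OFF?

OFF

Ni²⁺ is present, so NerA is active.
With repressor NerA bound, *lomY* is not transcribed.
So LomY is not produced.
Itaconate is present, so FenN is active.
No repressor is bound and FenN is active, so *kosT* is transcribed.
So KosT is produced and active.
MorJ is non-functional in this strain, so it has no effect.
With no repressor bound, *kosB* is transcribed.
So KosB is produced and active.
Quinate is present, so TorW is active.
No repressor is bound and KosB and TorW are active, so *nerU* is transcribed.
So NerU is produced and active.
With repressor NerU bound, *nerX* is not transcribed.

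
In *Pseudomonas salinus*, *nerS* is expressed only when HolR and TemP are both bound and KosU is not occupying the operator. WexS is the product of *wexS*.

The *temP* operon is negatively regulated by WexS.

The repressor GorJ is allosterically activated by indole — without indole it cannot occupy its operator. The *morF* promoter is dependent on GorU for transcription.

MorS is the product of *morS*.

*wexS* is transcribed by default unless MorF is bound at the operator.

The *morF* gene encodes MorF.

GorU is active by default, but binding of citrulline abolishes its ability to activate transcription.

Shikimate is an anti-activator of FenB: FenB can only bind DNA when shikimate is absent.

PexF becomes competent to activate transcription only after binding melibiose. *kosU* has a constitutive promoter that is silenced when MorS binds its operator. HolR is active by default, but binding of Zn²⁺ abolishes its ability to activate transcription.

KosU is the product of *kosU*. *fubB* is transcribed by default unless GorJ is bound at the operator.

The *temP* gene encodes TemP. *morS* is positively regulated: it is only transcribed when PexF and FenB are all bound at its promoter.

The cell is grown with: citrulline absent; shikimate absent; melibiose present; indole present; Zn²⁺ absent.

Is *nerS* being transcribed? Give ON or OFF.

Melibiose is present, so PexF is active.
Shikimate is absent, so FenB is active.
No repressor is bound and PexF and FenB are active, so *morS* is transcribed.
So MorS is produced and active.
With repressor MorS bound, *kosU* is not transcribed.
So KosU is not produced.
Zn²⁺ is absent, so HolR is active.
Citrulline is absent, so GorU is active.
No repressor is bound and GorU is active, so *morF* is transcribed.
So MorF is produced and active.
With repressor MorF bound, *wexS* is not transcribed.
So WexS is not produced.
With no repressor bound, *temP* is transcribed.
So TemP is produced and active.
No repressor is bound and HolR and TemP are active, so *nerS* is transcribed.

ON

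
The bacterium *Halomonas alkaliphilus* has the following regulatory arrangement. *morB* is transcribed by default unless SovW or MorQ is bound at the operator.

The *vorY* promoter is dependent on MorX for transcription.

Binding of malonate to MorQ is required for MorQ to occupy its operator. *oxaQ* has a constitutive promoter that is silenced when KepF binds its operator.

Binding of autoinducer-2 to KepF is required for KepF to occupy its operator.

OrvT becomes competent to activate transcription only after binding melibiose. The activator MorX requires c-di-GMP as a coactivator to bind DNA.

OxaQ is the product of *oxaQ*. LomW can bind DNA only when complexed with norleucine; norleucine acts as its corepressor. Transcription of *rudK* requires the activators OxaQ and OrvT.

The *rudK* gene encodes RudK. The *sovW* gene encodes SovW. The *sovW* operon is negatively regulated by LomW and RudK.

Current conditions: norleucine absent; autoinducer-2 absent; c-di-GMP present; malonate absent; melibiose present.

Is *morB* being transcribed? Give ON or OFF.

Norleucine is absent, so LomW is inactive.
Autoinducer-2 is absent, so KepF is inactive.
With no repressor bound, *oxaQ* is transcribed.
So OxaQ is produced and active.
Melibiose is present, so OrvT is active.
No repressor is bound and OxaQ and OrvT are active, so *rudK* is transcribed.
So RudK is produced and active.
With repressor RudK bound, *sovW* is not transcribed.
So SovW is not produced.
Malonate is absent, so MorQ is inactive.
With no repressor bound, *morB* is transcribed.

ON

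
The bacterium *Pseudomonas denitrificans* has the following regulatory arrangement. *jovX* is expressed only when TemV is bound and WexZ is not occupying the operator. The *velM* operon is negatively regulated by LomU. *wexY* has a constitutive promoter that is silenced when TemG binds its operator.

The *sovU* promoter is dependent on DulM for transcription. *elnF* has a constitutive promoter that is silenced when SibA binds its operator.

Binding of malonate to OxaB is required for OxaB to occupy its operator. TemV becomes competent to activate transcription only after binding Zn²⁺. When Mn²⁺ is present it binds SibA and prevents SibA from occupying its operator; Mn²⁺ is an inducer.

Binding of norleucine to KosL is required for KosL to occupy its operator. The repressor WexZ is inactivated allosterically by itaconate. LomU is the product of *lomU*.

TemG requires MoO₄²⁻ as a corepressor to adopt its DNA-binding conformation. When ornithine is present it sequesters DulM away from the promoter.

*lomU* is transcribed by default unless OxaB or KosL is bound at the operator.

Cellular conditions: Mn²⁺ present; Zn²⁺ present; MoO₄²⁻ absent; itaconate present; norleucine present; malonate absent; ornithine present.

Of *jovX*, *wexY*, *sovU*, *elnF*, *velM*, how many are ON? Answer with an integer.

4

Zn²⁺ is present, so TemV is active.
Itaconate is present, so WexZ is inactive.
No repressor is bound and TemV is active, so *jovX* is transcribed.
→ *jovX* is ON.
MoO₄²⁻ is absent, so TemG is inactive.
With no repressor bound, *wexY* is transcribed.
→ *wexY* is ON.
Ornithine is present, so DulM is inactive.
Required activator DulM is absent, so *sovU* is not transcribed.
→ *sovU* is OFF.
Mn²⁺ is present, so SibA is inactive.
With no repressor bound, *elnF* is transcribed.
→ *elnF* is ON.
Malonate is absent, so OxaB is inactive.
Norleucine is present, so KosL is active.
With repressor KosL bound, *lomU* is not transcribed.
So LomU is not produced.
With no repressor bound, *velM* is transcribed.
→ *velM* is ON.
4 of the 5 genes are transcribed.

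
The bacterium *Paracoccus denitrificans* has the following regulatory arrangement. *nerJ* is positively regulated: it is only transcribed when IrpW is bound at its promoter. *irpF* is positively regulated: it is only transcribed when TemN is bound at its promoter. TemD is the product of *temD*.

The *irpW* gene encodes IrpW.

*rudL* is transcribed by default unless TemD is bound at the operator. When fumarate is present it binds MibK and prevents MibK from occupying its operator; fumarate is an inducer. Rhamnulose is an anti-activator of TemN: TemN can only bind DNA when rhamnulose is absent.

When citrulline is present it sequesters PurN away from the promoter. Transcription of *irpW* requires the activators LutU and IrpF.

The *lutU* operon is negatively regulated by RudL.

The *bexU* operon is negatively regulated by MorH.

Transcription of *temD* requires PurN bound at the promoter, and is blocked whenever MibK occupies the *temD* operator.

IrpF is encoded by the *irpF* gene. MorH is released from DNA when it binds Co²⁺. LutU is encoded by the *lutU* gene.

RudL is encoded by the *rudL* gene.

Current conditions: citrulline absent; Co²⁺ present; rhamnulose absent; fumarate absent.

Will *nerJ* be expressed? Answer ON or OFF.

Fumarate is absent, so MibK is active.
Citrulline is absent, so PurN is active.
With repressor MibK bound, *temD* is not transcribed.
So TemD is not produced.
With no repressor bound, *rudL* is transcribed.
So RudL is produced and active.
With repressor RudL bound, *lutU* is not transcribed.
So LutU is not produced.
Rhamnulose is absent, so TemN is active.
No repressor is bound and TemN is active, so *irpF* is transcribed.
So IrpF is produced and active.
Required activator LutU is absent, so *irpW* is not transcribed.
So IrpW is not produced.
Required activator IrpW is absent, so *nerJ* is not transcribed.

OFF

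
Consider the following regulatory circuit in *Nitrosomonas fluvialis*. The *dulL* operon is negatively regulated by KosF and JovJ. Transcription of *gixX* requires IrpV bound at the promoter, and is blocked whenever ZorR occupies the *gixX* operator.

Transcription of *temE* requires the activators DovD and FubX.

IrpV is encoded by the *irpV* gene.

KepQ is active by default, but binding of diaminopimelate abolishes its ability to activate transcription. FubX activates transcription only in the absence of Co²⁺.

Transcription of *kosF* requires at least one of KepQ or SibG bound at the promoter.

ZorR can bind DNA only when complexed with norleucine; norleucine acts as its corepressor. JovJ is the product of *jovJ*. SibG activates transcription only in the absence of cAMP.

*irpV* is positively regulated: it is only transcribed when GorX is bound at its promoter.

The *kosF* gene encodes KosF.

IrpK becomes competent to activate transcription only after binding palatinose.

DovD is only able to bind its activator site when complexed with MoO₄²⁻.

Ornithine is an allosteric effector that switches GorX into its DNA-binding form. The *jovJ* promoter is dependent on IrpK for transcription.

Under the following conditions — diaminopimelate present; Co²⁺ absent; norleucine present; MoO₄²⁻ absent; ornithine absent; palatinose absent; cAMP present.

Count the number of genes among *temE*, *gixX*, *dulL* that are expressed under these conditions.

MoO₄²⁻ is absent, so DovD is inactive.
Co²⁺ is absent, so FubX is active.
Required activator DovD is absent, so *temE* is not transcribed.
→ *temE* is OFF.
Norleucine is present, so ZorR is active.
Ornithine is absent, so GorX is inactive.
Required activator GorX is absent, so *irpV* is not transcribed.
So IrpV is not produced.
With repressor ZorR bound, *gixX* is not transcribed.
→ *gixX* is OFF.
Diaminopimelate is present, so KepQ is inactive.
cAMP is present, so SibG is inactive.
No activator is available at the *kosF* promoter, so *kosF* is not transcribed.
So KosF is not produced.
Palatinose is absent, so IrpK is inactive.
Required activator IrpK is absent, so *jovJ* is not transcribed.
So JovJ is not produced.
With no repressor bound, *dulL* is transcribed.
→ *dulL* is ON.
1 of the 3 genes is transcribed.

1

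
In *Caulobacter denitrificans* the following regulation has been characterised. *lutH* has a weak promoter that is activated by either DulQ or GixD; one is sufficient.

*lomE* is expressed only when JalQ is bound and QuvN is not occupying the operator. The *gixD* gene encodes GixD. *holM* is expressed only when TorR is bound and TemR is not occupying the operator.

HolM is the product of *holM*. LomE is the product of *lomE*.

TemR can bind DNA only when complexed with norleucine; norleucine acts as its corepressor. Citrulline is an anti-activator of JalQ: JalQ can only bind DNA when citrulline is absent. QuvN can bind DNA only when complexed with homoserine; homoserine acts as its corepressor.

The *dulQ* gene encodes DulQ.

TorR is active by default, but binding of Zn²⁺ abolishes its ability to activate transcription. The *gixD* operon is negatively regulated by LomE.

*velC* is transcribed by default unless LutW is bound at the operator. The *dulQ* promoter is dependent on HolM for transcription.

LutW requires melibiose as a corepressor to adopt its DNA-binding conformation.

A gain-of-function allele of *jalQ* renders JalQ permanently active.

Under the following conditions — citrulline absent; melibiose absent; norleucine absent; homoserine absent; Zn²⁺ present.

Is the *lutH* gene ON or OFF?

OFF

Norleucine is absent, so TemR is inactive.
Zn²⁺ is present, so TorR is inactive.
Required activator TorR is absent, so *holM* is not transcribed.
So HolM is not produced.
Required activator HolM is absent, so *dulQ* is not transcribed.
So DulQ is not produced.
Homoserine is absent, so QuvN is inactive.
JalQ is constitutively active in this strain.
No repressor is bound and JalQ is active, so *lomE* is transcribed.
So LomE is produced and active.
With repressor LomE bound, *gixD* is not transcribed.
So GixD is not produced.
No activator is available at the *lutH* promoter, so *lutH* is not transcribed.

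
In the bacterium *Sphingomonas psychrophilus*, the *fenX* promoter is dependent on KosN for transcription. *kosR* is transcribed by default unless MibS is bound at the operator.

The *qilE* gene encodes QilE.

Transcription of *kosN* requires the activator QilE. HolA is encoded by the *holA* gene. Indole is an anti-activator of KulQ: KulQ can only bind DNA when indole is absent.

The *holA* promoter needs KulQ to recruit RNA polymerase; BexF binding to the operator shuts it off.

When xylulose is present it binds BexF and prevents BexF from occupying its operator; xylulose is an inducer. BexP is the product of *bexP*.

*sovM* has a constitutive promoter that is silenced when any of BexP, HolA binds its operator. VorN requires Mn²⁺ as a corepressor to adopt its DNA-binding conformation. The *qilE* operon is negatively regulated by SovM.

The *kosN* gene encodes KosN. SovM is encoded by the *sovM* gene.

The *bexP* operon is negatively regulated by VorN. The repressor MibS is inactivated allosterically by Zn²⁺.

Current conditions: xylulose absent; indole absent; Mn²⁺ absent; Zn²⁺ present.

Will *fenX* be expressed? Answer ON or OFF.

ON

Mn²⁺ is absent, so VorN is inactive.
With no repressor bound, *bexP* is transcribed.
So BexP is produced and active.
Xylulose is absent, so BexF is active.
Indole is absent, so KulQ is active.
With repressor BexF bound, *holA* is not transcribed.
So HolA is not produced.
With repressor BexP bound, *sovM* is not transcribed.
So SovM is not produced.
With no repressor bound, *qilE* is transcribed.
So QilE is produced and active.
No repressor is bound and QilE is active, so *kosN* is transcribed.
So KosN is produced and active.
No repressor is bound and KosN is active, so *fenX* is transcribed.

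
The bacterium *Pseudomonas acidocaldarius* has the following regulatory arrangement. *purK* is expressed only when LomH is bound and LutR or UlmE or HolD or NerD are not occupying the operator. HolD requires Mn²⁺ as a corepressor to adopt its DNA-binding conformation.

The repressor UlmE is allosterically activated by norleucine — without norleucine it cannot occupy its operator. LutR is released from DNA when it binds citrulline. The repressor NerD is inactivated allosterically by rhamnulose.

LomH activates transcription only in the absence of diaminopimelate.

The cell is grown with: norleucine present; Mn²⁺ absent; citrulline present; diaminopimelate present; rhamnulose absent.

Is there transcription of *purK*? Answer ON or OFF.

Citrulline is present, so LutR is inactive.
Diaminopimelate is present, so LomH is inactive.
Norleucine is present, so UlmE is active.
Mn²⁺ is absent, so HolD is inactive.
Rhamnulose is absent, so NerD is active.
With repressor UlmE bound, *purK* is not transcribed.

OFF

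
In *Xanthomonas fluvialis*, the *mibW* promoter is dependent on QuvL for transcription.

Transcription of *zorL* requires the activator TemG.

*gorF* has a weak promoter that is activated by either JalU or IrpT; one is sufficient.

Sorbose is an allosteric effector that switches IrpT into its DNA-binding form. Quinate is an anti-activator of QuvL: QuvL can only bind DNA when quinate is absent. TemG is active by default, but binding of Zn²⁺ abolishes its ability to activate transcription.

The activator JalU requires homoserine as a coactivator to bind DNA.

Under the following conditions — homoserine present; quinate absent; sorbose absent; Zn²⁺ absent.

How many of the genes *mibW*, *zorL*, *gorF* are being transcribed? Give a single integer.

3

Quinate is absent, so QuvL is active.
No repressor is bound and QuvL is active, so *mibW* is transcribed.
→ *mibW* is ON.
Zn²⁺ is absent, so TemG is active.
No repressor is bound and TemG is active, so *zorL* is transcribed.
→ *zorL* is ON.
Homoserine is present, so JalU is active.
Sorbose is absent, so IrpT is inactive.
Activator JalU is present, so *gorF* is transcribed.
→ *gorF* is ON.
3 of the 3 genes are transcribed.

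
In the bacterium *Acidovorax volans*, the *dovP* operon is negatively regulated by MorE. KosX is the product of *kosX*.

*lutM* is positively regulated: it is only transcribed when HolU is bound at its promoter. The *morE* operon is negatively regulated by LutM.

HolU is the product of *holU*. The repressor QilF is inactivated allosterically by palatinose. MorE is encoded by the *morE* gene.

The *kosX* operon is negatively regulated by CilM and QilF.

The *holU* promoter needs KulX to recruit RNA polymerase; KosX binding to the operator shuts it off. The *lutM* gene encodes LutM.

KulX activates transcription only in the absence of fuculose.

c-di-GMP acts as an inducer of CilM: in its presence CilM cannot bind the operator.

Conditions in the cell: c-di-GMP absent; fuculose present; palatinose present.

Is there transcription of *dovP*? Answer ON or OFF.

OFF

c-di-GMP is absent, so CilM is active.
Palatinose is present, so QilF is inactive.
With repressor CilM bound, *kosX* is not transcribed.
So KosX is not produced.
Fuculose is present, so KulX is inactive.
Required activator KulX is absent, so *holU* is not transcribed.
So HolU is not produced.
Required activator HolU is absent, so *lutM* is not transcribed.
So LutM is not produced.
With no repressor bound, *morE* is transcribed.
So MorE is produced and active.
With repressor MorE bound, *dovP* is not transcribed.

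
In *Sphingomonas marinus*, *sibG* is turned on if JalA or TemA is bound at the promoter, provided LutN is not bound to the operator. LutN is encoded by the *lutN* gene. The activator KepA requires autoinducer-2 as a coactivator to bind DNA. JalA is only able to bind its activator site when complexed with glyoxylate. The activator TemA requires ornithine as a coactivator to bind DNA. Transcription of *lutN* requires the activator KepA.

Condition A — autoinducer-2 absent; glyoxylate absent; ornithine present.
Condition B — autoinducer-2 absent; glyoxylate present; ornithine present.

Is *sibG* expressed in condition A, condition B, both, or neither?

both

Condition A:
Autoinducer-2 is absent, so KepA is inactive.
Required activator KepA is absent, so *lutN* is not transcribed.
So LutN is not produced.
Glyoxylate is absent, so JalA is inactive.
Ornithine is present, so TemA is active.
Activator TemA is present, so *sibG* is transcribed.
→ *sibG* is ON in A.
Condition B:
Autoinducer-2 is absent, so KepA is inactive.
Required activator KepA is absent, so *lutN* is not transcribed.
So LutN is not produced.
Glyoxylate is present, so JalA is active.
Ornithine is present, so TemA is active.
Activator JalA is present, so *sibG* is transcribed.
→ *sibG* is ON in B.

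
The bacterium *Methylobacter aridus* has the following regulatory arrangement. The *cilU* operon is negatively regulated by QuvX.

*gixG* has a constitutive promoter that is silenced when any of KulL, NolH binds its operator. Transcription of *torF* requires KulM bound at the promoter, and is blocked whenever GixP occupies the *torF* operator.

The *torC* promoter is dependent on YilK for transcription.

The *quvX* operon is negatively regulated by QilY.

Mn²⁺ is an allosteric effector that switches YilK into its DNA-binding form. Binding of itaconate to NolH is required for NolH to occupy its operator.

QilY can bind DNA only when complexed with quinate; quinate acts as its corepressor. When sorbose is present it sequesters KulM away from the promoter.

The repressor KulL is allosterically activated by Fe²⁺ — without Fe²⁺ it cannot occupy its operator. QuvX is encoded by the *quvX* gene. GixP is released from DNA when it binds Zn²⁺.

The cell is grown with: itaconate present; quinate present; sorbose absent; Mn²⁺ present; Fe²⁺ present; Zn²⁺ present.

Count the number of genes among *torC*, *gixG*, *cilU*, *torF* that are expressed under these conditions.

Mn²⁺ is present, so YilK is active.
No repressor is bound and YilK is active, so *torC* is transcribed.
→ *torC* is ON.
Fe²⁺ is present, so KulL is active.
Itaconate is present, so NolH is active.
With repressor KulL bound, *gixG* is not transcribed.
→ *gixG* is OFF.
Quinate is present, so QilY is active.
With repressor QilY bound, *quvX* is not transcribed.
So QuvX is not produced.
With no repressor bound, *cilU* is transcribed.
→ *cilU* is ON.
Sorbose is absent, so KulM is active.
Zn²⁺ is present, so GixP is inactive.
No repressor is bound and KulM is active, so *torF* is transcribed.
→ *torF* is ON.
3 of the 4 genes are transcribed.

3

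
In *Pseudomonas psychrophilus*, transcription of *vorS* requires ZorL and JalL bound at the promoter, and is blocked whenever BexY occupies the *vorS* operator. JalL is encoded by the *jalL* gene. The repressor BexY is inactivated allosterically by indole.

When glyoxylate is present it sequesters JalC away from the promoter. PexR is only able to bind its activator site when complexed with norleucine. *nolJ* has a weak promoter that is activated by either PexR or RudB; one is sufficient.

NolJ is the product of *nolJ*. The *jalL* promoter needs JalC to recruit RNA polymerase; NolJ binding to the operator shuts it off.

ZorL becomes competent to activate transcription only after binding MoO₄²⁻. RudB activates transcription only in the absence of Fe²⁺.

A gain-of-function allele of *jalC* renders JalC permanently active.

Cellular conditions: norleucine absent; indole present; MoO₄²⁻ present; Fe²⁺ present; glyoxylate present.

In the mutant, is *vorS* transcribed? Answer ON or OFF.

Indole is present, so BexY is inactive.
MoO₄²⁻ is present, so ZorL is active.
Norleucine is absent, so PexR is inactive.
Fe²⁺ is present, so RudB is inactive.
No activator is available at the *nolJ* promoter, so *nolJ* is not transcribed.
So NolJ is not produced.
JalC is constitutively active in this strain.
No repressor is bound and JalC is active, so *jalL* is transcribed.
So JalL is produced and active.
No repressor is bound and ZorL and JalL are active, so *vorS* is transcribed.

ON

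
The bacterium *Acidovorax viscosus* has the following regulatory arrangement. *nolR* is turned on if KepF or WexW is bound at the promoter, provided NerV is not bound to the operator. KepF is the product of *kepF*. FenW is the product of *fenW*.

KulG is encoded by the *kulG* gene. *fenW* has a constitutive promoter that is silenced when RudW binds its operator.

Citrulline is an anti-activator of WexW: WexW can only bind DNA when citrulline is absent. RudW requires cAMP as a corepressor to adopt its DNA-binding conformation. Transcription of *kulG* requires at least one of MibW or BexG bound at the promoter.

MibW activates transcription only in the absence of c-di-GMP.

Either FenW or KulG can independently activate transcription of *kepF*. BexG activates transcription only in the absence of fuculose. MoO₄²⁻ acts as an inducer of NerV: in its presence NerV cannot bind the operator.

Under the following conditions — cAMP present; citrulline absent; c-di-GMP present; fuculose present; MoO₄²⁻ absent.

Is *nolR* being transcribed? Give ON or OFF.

cAMP is present, so RudW is active.
With repressor RudW bound, *fenW* is not transcribed.
So FenW is not produced.
c-di-GMP is present, so MibW is inactive.
Fuculose is present, so BexG is inactive.
No activator is available at the *kulG* promoter, so *kulG* is not transcribed.
So KulG is not produced.
No activator is available at the *kepF* promoter, so *kepF* is not transcribed.
So KepF is not produced.
Citrulline is absent, so WexW is active.
MoO₄²⁻ is absent, so NerV is active.
With repressor NerV bound, *nolR* is not transcribed.

OFF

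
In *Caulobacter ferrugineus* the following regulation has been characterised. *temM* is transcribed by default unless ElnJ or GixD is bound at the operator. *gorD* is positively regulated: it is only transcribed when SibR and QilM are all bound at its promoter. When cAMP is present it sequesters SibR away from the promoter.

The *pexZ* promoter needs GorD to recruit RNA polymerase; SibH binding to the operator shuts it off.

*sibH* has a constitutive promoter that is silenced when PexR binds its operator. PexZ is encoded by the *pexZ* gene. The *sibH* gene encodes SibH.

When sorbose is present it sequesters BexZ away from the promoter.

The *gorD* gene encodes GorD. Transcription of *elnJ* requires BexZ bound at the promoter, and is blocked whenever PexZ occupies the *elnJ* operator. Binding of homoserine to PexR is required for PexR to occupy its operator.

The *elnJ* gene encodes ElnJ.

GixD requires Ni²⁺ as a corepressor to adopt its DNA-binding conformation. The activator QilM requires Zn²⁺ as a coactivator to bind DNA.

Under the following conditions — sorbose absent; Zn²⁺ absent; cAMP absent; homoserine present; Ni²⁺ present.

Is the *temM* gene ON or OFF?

OFF

Sorbose is absent, so BexZ is active.
Homoserine is present, so PexR is active.
With repressor PexR bound, *sibH* is not transcribed.
So SibH is not produced.
cAMP is absent, so SibR is active.
Zn²⁺ is absent, so QilM is inactive.
Required activator QilM is absent, so *gorD* is not transcribed.
So GorD is not produced.
Required activator GorD is absent, so *pexZ* is not transcribed.
So PexZ is not produced.
No repressor is bound and BexZ is active, so *elnJ* is transcribed.
So ElnJ is produced and active.
Ni²⁺ is present, so GixD is active.
With repressor ElnJ bound, *temM* is not transcribed.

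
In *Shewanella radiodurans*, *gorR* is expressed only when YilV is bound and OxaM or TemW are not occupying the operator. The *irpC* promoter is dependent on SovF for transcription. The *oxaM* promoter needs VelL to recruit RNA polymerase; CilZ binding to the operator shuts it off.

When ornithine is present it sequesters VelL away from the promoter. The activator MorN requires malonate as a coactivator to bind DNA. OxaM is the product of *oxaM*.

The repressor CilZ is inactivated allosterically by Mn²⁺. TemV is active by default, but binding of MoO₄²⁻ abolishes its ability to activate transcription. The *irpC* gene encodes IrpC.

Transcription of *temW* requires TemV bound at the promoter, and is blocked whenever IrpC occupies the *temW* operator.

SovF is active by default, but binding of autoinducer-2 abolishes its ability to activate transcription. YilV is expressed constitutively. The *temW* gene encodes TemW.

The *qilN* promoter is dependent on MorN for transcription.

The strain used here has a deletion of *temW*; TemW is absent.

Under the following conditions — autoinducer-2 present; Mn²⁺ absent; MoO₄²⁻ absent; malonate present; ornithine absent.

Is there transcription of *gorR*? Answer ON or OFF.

YilV is produced constitutively and is active.
Ornithine is absent, so VelL is active.
Mn²⁺ is absent, so CilZ is active.
With repressor CilZ bound, *oxaM* is not transcribed.
So OxaM is not produced.
TemW is non-functional in this strain, so it has no effect.
No repressor is bound and YilV is active, so *gorR* is transcribed.

ON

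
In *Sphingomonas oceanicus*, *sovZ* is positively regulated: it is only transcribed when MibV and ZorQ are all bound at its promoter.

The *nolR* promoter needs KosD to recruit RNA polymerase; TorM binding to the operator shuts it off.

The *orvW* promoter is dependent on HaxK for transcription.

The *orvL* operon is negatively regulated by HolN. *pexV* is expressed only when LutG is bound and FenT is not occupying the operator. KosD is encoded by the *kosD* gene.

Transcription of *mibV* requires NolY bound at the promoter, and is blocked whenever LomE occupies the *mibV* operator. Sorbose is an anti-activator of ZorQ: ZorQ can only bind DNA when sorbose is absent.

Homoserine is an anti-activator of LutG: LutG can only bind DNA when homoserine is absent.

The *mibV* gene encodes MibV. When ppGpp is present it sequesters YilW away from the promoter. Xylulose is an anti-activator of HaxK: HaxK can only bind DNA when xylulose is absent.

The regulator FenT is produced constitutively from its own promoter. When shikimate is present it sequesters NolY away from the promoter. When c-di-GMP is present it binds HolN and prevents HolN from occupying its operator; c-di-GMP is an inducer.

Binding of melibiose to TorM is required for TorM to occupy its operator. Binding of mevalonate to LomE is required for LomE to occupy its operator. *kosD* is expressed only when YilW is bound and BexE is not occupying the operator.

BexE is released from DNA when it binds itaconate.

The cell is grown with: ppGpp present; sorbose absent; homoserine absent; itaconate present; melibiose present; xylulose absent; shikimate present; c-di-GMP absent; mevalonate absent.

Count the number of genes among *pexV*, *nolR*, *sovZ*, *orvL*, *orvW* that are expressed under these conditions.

1

Homoserine is absent, so LutG is active.
FenT is produced constitutively and is active.
With repressor FenT bound, *pexV* is not transcribed.
→ *pexV* is OFF.
Melibiose is present, so TorM is active.
Itaconate is present, so BexE is inactive.
ppGpp is present, so YilW is inactive.
Required activator YilW is absent, so *kosD* is not transcribed.
So KosD is not produced.
With repressor TorM bound, *nolR* is not transcribed.
→ *nolR* is OFF.
Shikimate is present, so NolY is inactive.
Mevalonate is absent, so LomE is inactive.
Required activator NolY is absent, so *mibV* is not transcribed.
So MibV is not produced.
Sorbose is absent, so ZorQ is active.
Required activator MibV is absent, so *sovZ* is not transcribed.
→ *sovZ* is OFF.
c-di-GMP is absent, so HolN is active.
With repressor HolN bound, *orvL* is not transcribed.
→ *orvL* is OFF.
Xylulose is absent, so HaxK is active.
No repressor is bound and HaxK is active, so *orvW* is transcribed.
→ *orvW* is ON.
1 of the 5 genes is transcribed.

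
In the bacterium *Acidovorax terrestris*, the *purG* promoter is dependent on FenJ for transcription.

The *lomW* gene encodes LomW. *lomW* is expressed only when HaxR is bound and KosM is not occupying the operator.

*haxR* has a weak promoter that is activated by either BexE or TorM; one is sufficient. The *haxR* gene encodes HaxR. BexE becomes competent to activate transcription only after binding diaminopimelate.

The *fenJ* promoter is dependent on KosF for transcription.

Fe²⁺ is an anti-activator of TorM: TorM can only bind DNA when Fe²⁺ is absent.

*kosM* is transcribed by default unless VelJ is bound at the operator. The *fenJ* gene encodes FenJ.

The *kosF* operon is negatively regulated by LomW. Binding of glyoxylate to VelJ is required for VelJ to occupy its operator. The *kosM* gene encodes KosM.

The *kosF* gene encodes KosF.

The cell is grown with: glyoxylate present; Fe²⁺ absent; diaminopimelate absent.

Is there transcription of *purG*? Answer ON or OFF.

OFF

Diaminopimelate is absent, so BexE is inactive.
Fe²⁺ is absent, so TorM is active.
Activator TorM is present, so *haxR* is transcribed.
So HaxR is produced and active.
Glyoxylate is present, so VelJ is active.
With repressor VelJ bound, *kosM* is not transcribed.
So KosM is not produced.
No repressor is bound and HaxR is active, so *lomW* is transcribed.
So LomW is produced and active.
With repressor LomW bound, *kosF* is not transcribed.
So KosF is not produced.
Required activator KosF is absent, so *fenJ* is not transcribed.
So FenJ is not produced.
Required activator FenJ is absent, so *purG* is not transcribed.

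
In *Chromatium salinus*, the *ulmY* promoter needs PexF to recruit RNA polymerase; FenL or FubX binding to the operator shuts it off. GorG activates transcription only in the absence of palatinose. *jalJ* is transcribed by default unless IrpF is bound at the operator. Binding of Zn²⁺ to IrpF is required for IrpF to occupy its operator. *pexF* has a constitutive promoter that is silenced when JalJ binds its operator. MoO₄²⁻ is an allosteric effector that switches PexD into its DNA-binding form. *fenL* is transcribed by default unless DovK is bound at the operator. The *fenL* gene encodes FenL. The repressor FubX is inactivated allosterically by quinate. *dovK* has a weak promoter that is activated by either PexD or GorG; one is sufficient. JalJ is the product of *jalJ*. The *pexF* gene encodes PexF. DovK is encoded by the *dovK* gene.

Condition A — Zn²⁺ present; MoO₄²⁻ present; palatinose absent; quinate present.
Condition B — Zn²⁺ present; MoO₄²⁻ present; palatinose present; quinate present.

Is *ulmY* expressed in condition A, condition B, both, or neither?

Condition A:
Zn²⁺ is present, so IrpF is active.
With repressor IrpF bound, *jalJ* is not transcribed.
So JalJ is not produced.
With no repressor bound, *pexF* is transcribed.
So PexF is produced and active.
MoO₄²⁻ is present, so PexD is active.
Palatinose is absent, so GorG is active.
Activator PexD is present, so *dovK* is transcribed.
So DovK is produced and active.
With repressor DovK bound, *fenL* is not transcribed.
So FenL is not produced.
Quinate is present, so FubX is inactive.
No repressor is bound and PexF is active, so *ulmY* is transcribed.
→ *ulmY* is ON in A.
Condition B:
Zn²⁺ is present, so IrpF is active.
With repressor IrpF bound, *jalJ* is not transcribed.
So JalJ is not produced.
With no repressor bound, *pexF* is transcribed.
So PexF is produced and active.
MoO₄²⁻ is present, so PexD is active.
Palatinose is present, so GorG is inactive.
Activator PexD is present, so *dovK* is transcribed.
So DovK is produced and active.
With repressor DovK bound, *fenL* is not transcribed.
So FenL is not produced.
Quinate is present, so FubX is inactive.
No repressor is bound and PexF is active, so *ulmY* is transcribed.
→ *ulmY* is ON in B.

both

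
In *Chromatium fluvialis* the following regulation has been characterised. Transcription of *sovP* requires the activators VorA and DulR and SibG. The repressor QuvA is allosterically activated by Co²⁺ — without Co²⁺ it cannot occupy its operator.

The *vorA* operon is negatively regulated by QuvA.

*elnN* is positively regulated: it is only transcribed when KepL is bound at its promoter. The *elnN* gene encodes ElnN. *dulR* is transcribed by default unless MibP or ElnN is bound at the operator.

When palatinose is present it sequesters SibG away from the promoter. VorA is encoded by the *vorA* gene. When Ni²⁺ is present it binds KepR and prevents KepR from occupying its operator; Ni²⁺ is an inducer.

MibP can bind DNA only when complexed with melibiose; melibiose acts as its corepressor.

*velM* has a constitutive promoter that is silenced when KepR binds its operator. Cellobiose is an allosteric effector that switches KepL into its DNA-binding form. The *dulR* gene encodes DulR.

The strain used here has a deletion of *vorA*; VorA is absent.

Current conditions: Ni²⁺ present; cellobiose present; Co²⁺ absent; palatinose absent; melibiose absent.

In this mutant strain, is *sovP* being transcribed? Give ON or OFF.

VorA is non-functional in this strain, so it has no effect.
Melibiose is absent, so MibP is inactive.
Cellobiose is present, so KepL is active.
No repressor is bound and KepL is active, so *elnN* is transcribed.
So ElnN is produced and active.
With repressor ElnN bound, *dulR* is not transcribed.
So DulR is not produced.
Palatinose is absent, so SibG is active.
Required activator VorA is absent, so *sovP* is not transcribed.

OFF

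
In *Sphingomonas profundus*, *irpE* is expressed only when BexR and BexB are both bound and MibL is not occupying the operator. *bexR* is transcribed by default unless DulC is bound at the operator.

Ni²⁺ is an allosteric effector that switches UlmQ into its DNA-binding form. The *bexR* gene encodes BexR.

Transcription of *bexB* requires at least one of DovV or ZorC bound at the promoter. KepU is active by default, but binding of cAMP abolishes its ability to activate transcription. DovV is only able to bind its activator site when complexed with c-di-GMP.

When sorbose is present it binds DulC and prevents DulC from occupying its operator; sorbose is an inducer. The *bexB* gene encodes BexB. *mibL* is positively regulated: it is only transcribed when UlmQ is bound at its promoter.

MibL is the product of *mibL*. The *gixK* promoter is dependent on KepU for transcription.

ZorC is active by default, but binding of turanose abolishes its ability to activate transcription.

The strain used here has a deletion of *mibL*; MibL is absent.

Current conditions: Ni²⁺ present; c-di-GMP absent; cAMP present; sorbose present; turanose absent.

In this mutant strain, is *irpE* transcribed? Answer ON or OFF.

Sorbose is present, so DulC is inactive.
With no repressor bound, *bexR* is transcribed.
So BexR is produced and active.
c-di-GMP is absent, so DovV is inactive.
Turanose is absent, so ZorC is active.
Activator ZorC is present, so *bexB* is transcribed.
So BexB is produced and active.
MibL is non-functional in this strain, so it has no effect.
No repressor is bound and BexR and BexB are active, so *irpE* is transcribed.

ON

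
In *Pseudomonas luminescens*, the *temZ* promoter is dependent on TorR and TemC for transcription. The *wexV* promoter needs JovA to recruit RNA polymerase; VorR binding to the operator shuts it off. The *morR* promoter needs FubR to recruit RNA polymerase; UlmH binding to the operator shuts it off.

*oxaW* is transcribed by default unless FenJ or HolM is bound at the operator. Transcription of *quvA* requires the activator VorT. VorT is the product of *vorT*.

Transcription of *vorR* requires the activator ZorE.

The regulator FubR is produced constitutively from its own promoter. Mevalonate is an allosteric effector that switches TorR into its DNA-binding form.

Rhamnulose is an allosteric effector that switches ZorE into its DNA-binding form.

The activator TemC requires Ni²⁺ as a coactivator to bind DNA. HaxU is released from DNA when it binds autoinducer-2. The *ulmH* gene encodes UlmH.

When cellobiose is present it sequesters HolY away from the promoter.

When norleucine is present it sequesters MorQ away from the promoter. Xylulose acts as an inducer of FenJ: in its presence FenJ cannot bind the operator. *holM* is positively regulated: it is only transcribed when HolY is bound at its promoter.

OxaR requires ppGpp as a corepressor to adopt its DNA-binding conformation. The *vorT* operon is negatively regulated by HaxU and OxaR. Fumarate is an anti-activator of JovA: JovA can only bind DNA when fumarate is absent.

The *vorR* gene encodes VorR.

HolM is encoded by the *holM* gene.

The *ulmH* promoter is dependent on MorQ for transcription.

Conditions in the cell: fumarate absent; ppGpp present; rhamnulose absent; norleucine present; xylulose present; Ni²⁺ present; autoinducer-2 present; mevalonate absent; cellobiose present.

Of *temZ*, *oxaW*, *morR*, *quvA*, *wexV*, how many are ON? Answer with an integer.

Mevalonate is absent, so TorR is inactive.
Ni²⁺ is present, so TemC is active.
Required activator TorR is absent, so *temZ* is not transcribed.
→ *temZ* is OFF.
Xylulose is present, so FenJ is inactive.
Cellobiose is present, so HolY is inactive.
Required activator HolY is absent, so *holM* is not transcribed.
So HolM is not produced.
With no repressor bound, *oxaW* is transcribed.
→ *oxaW* is ON.
Norleucine is present, so MorQ is inactive.
Required activator MorQ is absent, so *ulmH* is not transcribed.
So UlmH is not produced.
FubR is produced constitutively and is active.
No repressor is bound and FubR is active, so *morR* is transcribed.
→ *morR* is ON.
Autoinducer-2 is present, so HaxU is inactive.
ppGpp is present, so OxaR is active.
With repressor OxaR bound, *vorT* is not transcribed.
So VorT is not produced.
Required activator VorT is absent, so *quvA* is not transcribed.
→ *quvA* is OFF.
Rhamnulose is absent, so ZorE is inactive.
Required activator ZorE is absent, so *vorR* is not transcribed.
So VorR is not produced.
Fumarate is absent, so JovA is active.
No repressor is bound and JovA is active, so *wexV* is transcribed.
→ *wexV* is ON.
3 of the 5 genes are transcribed.

3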